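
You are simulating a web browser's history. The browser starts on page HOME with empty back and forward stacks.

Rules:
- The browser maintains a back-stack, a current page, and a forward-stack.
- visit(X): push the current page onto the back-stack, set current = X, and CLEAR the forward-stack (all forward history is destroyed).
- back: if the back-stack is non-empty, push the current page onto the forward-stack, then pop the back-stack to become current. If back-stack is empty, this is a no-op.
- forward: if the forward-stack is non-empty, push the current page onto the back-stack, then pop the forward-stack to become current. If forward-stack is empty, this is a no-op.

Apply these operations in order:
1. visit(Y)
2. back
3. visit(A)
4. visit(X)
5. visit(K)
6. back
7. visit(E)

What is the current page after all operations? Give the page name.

Answer: E

Derivation:
After 1 (visit(Y)): cur=Y back=1 fwd=0
After 2 (back): cur=HOME back=0 fwd=1
After 3 (visit(A)): cur=A back=1 fwd=0
After 4 (visit(X)): cur=X back=2 fwd=0
After 5 (visit(K)): cur=K back=3 fwd=0
After 6 (back): cur=X back=2 fwd=1
After 7 (visit(E)): cur=E back=3 fwd=0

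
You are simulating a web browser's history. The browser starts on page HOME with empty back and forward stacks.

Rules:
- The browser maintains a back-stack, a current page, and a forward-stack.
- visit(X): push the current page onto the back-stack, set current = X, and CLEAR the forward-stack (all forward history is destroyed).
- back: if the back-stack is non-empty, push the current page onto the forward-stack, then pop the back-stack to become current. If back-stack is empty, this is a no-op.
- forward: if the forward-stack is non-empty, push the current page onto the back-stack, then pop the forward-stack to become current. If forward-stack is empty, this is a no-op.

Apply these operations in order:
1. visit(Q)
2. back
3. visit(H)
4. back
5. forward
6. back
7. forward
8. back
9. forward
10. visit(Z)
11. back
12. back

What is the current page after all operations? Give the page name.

After 1 (visit(Q)): cur=Q back=1 fwd=0
After 2 (back): cur=HOME back=0 fwd=1
After 3 (visit(H)): cur=H back=1 fwd=0
After 4 (back): cur=HOME back=0 fwd=1
After 5 (forward): cur=H back=1 fwd=0
After 6 (back): cur=HOME back=0 fwd=1
After 7 (forward): cur=H back=1 fwd=0
After 8 (back): cur=HOME back=0 fwd=1
After 9 (forward): cur=H back=1 fwd=0
After 10 (visit(Z)): cur=Z back=2 fwd=0
After 11 (back): cur=H back=1 fwd=1
After 12 (back): cur=HOME back=0 fwd=2

Answer: HOME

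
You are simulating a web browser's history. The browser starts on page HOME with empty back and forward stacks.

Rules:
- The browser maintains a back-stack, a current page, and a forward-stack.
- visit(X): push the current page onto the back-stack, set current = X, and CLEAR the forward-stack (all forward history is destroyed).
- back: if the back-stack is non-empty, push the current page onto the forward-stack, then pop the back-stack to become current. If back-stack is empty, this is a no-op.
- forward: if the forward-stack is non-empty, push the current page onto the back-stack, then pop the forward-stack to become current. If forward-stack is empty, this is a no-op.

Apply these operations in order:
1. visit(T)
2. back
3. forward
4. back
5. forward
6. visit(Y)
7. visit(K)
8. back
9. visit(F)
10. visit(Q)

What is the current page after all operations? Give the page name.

After 1 (visit(T)): cur=T back=1 fwd=0
After 2 (back): cur=HOME back=0 fwd=1
After 3 (forward): cur=T back=1 fwd=0
After 4 (back): cur=HOME back=0 fwd=1
After 5 (forward): cur=T back=1 fwd=0
After 6 (visit(Y)): cur=Y back=2 fwd=0
After 7 (visit(K)): cur=K back=3 fwd=0
After 8 (back): cur=Y back=2 fwd=1
After 9 (visit(F)): cur=F back=3 fwd=0
After 10 (visit(Q)): cur=Q back=4 fwd=0

Answer: Q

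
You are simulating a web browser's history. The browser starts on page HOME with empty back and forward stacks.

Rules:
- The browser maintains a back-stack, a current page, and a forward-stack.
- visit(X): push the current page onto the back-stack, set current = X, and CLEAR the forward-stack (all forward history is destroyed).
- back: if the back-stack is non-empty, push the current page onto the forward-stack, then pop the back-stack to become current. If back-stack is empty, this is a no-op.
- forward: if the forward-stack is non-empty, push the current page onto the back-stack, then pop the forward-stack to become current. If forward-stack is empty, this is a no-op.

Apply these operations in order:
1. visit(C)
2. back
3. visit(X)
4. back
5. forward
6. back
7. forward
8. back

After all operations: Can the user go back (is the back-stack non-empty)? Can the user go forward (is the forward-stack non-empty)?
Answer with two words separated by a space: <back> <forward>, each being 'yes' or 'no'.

Answer: no yes

Derivation:
After 1 (visit(C)): cur=C back=1 fwd=0
After 2 (back): cur=HOME back=0 fwd=1
After 3 (visit(X)): cur=X back=1 fwd=0
After 4 (back): cur=HOME back=0 fwd=1
After 5 (forward): cur=X back=1 fwd=0
After 6 (back): cur=HOME back=0 fwd=1
After 7 (forward): cur=X back=1 fwd=0
After 8 (back): cur=HOME back=0 fwd=1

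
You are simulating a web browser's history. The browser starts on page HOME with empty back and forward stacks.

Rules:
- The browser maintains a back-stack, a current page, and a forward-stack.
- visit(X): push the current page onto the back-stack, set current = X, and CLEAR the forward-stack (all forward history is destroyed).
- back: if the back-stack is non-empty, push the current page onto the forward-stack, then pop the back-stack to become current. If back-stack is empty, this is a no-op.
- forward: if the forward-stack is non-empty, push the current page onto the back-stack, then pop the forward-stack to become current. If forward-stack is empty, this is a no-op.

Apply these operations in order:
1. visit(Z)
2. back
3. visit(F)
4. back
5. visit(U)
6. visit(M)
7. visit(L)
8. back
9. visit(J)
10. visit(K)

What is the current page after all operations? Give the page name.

Answer: K

Derivation:
After 1 (visit(Z)): cur=Z back=1 fwd=0
After 2 (back): cur=HOME back=0 fwd=1
After 3 (visit(F)): cur=F back=1 fwd=0
After 4 (back): cur=HOME back=0 fwd=1
After 5 (visit(U)): cur=U back=1 fwd=0
After 6 (visit(M)): cur=M back=2 fwd=0
After 7 (visit(L)): cur=L back=3 fwd=0
After 8 (back): cur=M back=2 fwd=1
After 9 (visit(J)): cur=J back=3 fwd=0
After 10 (visit(K)): cur=K back=4 fwd=0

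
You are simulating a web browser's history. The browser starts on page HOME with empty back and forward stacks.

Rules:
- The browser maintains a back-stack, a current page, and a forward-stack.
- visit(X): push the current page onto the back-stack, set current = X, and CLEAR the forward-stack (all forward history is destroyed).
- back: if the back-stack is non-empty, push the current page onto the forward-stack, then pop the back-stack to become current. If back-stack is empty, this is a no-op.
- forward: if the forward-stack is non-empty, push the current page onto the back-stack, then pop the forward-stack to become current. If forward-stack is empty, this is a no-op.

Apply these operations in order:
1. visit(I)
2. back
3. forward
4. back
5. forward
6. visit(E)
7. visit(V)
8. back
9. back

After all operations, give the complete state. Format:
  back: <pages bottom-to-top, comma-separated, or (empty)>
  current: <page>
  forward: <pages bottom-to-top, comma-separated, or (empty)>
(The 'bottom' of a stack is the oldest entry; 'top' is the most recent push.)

After 1 (visit(I)): cur=I back=1 fwd=0
After 2 (back): cur=HOME back=0 fwd=1
After 3 (forward): cur=I back=1 fwd=0
After 4 (back): cur=HOME back=0 fwd=1
After 5 (forward): cur=I back=1 fwd=0
After 6 (visit(E)): cur=E back=2 fwd=0
After 7 (visit(V)): cur=V back=3 fwd=0
After 8 (back): cur=E back=2 fwd=1
After 9 (back): cur=I back=1 fwd=2

Answer: back: HOME
current: I
forward: V,E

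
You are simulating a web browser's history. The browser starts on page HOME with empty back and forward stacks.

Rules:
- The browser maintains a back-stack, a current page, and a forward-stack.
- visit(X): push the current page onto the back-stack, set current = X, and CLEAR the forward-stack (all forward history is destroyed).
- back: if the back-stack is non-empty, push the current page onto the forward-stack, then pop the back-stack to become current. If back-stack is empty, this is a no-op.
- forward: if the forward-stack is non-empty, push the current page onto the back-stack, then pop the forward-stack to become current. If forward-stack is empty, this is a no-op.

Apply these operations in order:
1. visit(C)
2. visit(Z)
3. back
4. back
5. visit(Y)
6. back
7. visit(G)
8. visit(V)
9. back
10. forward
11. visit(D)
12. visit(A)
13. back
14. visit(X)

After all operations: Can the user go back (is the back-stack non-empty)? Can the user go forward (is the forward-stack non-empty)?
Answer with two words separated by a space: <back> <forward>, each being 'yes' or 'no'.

Answer: yes no

Derivation:
After 1 (visit(C)): cur=C back=1 fwd=0
After 2 (visit(Z)): cur=Z back=2 fwd=0
After 3 (back): cur=C back=1 fwd=1
After 4 (back): cur=HOME back=0 fwd=2
After 5 (visit(Y)): cur=Y back=1 fwd=0
After 6 (back): cur=HOME back=0 fwd=1
After 7 (visit(G)): cur=G back=1 fwd=0
After 8 (visit(V)): cur=V back=2 fwd=0
After 9 (back): cur=G back=1 fwd=1
After 10 (forward): cur=V back=2 fwd=0
After 11 (visit(D)): cur=D back=3 fwd=0
After 12 (visit(A)): cur=A back=4 fwd=0
After 13 (back): cur=D back=3 fwd=1
After 14 (visit(X)): cur=X back=4 fwd=0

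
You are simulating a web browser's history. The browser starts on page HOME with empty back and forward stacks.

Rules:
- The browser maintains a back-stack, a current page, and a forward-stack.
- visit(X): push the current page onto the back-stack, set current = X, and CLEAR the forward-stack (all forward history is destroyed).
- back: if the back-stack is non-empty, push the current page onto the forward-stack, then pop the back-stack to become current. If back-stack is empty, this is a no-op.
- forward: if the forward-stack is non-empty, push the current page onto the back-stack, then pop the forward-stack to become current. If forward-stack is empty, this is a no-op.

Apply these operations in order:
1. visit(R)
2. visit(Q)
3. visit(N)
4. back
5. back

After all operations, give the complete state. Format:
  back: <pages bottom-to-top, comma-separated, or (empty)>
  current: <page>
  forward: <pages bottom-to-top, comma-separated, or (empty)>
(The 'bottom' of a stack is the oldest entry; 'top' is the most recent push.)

Answer: back: HOME
current: R
forward: N,Q

Derivation:
After 1 (visit(R)): cur=R back=1 fwd=0
After 2 (visit(Q)): cur=Q back=2 fwd=0
After 3 (visit(N)): cur=N back=3 fwd=0
After 4 (back): cur=Q back=2 fwd=1
After 5 (back): cur=R back=1 fwd=2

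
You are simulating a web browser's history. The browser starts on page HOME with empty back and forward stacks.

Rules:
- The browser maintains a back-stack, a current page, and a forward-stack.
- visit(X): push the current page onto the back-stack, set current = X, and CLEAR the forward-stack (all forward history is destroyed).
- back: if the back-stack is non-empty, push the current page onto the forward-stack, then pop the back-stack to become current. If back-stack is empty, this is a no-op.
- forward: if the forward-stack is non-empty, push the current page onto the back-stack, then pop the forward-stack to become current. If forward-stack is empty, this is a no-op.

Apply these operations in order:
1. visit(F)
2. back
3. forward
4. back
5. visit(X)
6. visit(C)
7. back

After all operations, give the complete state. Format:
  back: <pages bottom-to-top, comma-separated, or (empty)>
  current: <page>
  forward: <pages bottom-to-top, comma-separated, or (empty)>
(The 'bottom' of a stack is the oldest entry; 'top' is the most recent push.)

Answer: back: HOME
current: X
forward: C

Derivation:
After 1 (visit(F)): cur=F back=1 fwd=0
After 2 (back): cur=HOME back=0 fwd=1
After 3 (forward): cur=F back=1 fwd=0
After 4 (back): cur=HOME back=0 fwd=1
After 5 (visit(X)): cur=X back=1 fwd=0
After 6 (visit(C)): cur=C back=2 fwd=0
After 7 (back): cur=X back=1 fwd=1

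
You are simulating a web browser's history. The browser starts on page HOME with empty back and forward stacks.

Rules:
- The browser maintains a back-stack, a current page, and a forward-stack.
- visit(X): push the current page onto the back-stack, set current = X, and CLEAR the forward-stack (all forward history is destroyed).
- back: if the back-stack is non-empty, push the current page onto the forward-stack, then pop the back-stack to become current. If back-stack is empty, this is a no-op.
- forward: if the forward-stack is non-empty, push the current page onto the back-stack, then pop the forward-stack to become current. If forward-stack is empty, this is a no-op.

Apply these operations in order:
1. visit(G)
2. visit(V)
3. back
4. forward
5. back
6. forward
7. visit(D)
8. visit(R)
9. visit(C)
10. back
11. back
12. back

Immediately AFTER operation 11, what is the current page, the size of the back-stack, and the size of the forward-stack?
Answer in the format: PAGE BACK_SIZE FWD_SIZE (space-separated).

After 1 (visit(G)): cur=G back=1 fwd=0
After 2 (visit(V)): cur=V back=2 fwd=0
After 3 (back): cur=G back=1 fwd=1
After 4 (forward): cur=V back=2 fwd=0
After 5 (back): cur=G back=1 fwd=1
After 6 (forward): cur=V back=2 fwd=0
After 7 (visit(D)): cur=D back=3 fwd=0
After 8 (visit(R)): cur=R back=4 fwd=0
After 9 (visit(C)): cur=C back=5 fwd=0
After 10 (back): cur=R back=4 fwd=1
After 11 (back): cur=D back=3 fwd=2

D 3 2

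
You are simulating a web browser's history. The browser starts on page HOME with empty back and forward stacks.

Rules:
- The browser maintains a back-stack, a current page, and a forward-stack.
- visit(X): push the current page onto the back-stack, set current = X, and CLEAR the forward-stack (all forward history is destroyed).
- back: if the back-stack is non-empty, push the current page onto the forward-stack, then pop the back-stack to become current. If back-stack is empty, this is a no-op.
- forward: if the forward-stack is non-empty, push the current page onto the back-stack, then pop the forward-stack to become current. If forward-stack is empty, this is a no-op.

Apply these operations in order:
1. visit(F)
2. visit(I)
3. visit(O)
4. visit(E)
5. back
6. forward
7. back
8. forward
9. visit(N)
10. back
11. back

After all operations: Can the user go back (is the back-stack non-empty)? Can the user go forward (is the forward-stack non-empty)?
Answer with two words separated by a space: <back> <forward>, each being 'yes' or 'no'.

After 1 (visit(F)): cur=F back=1 fwd=0
After 2 (visit(I)): cur=I back=2 fwd=0
After 3 (visit(O)): cur=O back=3 fwd=0
After 4 (visit(E)): cur=E back=4 fwd=0
After 5 (back): cur=O back=3 fwd=1
After 6 (forward): cur=E back=4 fwd=0
After 7 (back): cur=O back=3 fwd=1
After 8 (forward): cur=E back=4 fwd=0
After 9 (visit(N)): cur=N back=5 fwd=0
After 10 (back): cur=E back=4 fwd=1
After 11 (back): cur=O back=3 fwd=2

Answer: yes yes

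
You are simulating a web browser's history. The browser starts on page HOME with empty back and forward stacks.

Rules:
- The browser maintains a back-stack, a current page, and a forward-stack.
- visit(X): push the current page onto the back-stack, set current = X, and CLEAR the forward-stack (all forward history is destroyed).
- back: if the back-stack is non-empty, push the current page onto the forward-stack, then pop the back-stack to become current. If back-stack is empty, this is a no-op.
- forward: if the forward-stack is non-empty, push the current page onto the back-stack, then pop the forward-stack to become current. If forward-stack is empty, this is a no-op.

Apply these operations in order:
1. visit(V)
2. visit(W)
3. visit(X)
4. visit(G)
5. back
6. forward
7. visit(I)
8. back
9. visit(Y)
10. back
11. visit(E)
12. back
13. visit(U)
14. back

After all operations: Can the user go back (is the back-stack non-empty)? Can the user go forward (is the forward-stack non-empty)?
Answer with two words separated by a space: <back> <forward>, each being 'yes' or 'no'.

After 1 (visit(V)): cur=V back=1 fwd=0
After 2 (visit(W)): cur=W back=2 fwd=0
After 3 (visit(X)): cur=X back=3 fwd=0
After 4 (visit(G)): cur=G back=4 fwd=0
After 5 (back): cur=X back=3 fwd=1
After 6 (forward): cur=G back=4 fwd=0
After 7 (visit(I)): cur=I back=5 fwd=0
After 8 (back): cur=G back=4 fwd=1
After 9 (visit(Y)): cur=Y back=5 fwd=0
After 10 (back): cur=G back=4 fwd=1
After 11 (visit(E)): cur=E back=5 fwd=0
After 12 (back): cur=G back=4 fwd=1
After 13 (visit(U)): cur=U back=5 fwd=0
After 14 (back): cur=G back=4 fwd=1

Answer: yes yes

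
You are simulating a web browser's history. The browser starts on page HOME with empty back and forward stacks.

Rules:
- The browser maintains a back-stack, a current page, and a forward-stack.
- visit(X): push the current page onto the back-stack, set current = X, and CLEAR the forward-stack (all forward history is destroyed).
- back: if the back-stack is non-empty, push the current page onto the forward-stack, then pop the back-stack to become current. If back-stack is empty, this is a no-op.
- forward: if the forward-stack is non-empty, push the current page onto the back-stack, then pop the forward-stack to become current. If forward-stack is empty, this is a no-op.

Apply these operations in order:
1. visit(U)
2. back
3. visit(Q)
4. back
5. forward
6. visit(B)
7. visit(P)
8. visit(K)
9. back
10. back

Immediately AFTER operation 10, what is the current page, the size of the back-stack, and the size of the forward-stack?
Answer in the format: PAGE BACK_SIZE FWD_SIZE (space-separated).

After 1 (visit(U)): cur=U back=1 fwd=0
After 2 (back): cur=HOME back=0 fwd=1
After 3 (visit(Q)): cur=Q back=1 fwd=0
After 4 (back): cur=HOME back=0 fwd=1
After 5 (forward): cur=Q back=1 fwd=0
After 6 (visit(B)): cur=B back=2 fwd=0
After 7 (visit(P)): cur=P back=3 fwd=0
After 8 (visit(K)): cur=K back=4 fwd=0
After 9 (back): cur=P back=3 fwd=1
After 10 (back): cur=B back=2 fwd=2

B 2 2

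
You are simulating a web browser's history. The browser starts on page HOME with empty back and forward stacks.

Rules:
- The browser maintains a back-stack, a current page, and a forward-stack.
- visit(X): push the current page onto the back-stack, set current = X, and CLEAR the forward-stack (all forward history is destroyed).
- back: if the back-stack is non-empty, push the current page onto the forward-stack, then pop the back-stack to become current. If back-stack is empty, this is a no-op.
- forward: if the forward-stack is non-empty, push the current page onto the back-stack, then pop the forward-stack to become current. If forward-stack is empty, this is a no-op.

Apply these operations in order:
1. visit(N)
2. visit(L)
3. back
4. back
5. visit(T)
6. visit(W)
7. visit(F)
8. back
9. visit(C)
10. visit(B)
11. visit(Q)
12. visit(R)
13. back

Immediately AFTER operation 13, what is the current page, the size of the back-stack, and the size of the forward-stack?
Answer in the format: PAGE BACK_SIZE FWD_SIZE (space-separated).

After 1 (visit(N)): cur=N back=1 fwd=0
After 2 (visit(L)): cur=L back=2 fwd=0
After 3 (back): cur=N back=1 fwd=1
After 4 (back): cur=HOME back=0 fwd=2
After 5 (visit(T)): cur=T back=1 fwd=0
After 6 (visit(W)): cur=W back=2 fwd=0
After 7 (visit(F)): cur=F back=3 fwd=0
After 8 (back): cur=W back=2 fwd=1
After 9 (visit(C)): cur=C back=3 fwd=0
After 10 (visit(B)): cur=B back=4 fwd=0
After 11 (visit(Q)): cur=Q back=5 fwd=0
After 12 (visit(R)): cur=R back=6 fwd=0
After 13 (back): cur=Q back=5 fwd=1

Q 5 1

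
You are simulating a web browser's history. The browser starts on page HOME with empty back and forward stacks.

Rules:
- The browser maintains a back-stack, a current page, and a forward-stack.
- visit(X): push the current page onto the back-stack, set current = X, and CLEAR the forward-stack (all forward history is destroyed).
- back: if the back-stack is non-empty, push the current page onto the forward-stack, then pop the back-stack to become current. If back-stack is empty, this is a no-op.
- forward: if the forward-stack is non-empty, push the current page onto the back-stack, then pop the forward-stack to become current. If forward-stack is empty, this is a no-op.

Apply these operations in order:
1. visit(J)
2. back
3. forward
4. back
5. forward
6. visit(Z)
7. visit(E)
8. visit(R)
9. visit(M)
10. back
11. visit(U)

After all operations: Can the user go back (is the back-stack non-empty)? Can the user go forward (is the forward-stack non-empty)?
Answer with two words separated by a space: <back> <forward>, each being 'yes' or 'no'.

After 1 (visit(J)): cur=J back=1 fwd=0
After 2 (back): cur=HOME back=0 fwd=1
After 3 (forward): cur=J back=1 fwd=0
After 4 (back): cur=HOME back=0 fwd=1
After 5 (forward): cur=J back=1 fwd=0
After 6 (visit(Z)): cur=Z back=2 fwd=0
After 7 (visit(E)): cur=E back=3 fwd=0
After 8 (visit(R)): cur=R back=4 fwd=0
After 9 (visit(M)): cur=M back=5 fwd=0
After 10 (back): cur=R back=4 fwd=1
After 11 (visit(U)): cur=U back=5 fwd=0

Answer: yes no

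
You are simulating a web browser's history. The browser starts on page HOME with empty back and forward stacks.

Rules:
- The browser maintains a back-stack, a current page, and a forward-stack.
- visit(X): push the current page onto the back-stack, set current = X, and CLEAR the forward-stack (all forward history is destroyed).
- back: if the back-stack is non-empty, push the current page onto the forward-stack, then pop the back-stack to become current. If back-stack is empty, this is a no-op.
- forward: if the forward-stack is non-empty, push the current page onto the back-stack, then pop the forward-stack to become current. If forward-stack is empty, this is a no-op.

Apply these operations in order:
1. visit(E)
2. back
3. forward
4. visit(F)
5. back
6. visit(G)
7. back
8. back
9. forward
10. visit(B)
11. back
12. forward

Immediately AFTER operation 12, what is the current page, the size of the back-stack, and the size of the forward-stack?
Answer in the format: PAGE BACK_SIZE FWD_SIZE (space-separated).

After 1 (visit(E)): cur=E back=1 fwd=0
After 2 (back): cur=HOME back=0 fwd=1
After 3 (forward): cur=E back=1 fwd=0
After 4 (visit(F)): cur=F back=2 fwd=0
After 5 (back): cur=E back=1 fwd=1
After 6 (visit(G)): cur=G back=2 fwd=0
After 7 (back): cur=E back=1 fwd=1
After 8 (back): cur=HOME back=0 fwd=2
After 9 (forward): cur=E back=1 fwd=1
After 10 (visit(B)): cur=B back=2 fwd=0
After 11 (back): cur=E back=1 fwd=1
After 12 (forward): cur=B back=2 fwd=0

B 2 0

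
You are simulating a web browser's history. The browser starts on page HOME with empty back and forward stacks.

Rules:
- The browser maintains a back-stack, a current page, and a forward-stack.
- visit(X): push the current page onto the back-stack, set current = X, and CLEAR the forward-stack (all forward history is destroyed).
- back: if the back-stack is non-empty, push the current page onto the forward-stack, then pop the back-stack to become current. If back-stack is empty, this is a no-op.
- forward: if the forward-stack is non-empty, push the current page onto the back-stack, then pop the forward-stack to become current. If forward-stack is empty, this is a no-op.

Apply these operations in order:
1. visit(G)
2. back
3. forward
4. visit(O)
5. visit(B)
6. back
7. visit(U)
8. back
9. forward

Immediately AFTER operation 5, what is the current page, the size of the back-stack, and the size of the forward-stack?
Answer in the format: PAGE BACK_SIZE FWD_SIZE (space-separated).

After 1 (visit(G)): cur=G back=1 fwd=0
After 2 (back): cur=HOME back=0 fwd=1
After 3 (forward): cur=G back=1 fwd=0
After 4 (visit(O)): cur=O back=2 fwd=0
After 5 (visit(B)): cur=B back=3 fwd=0

B 3 0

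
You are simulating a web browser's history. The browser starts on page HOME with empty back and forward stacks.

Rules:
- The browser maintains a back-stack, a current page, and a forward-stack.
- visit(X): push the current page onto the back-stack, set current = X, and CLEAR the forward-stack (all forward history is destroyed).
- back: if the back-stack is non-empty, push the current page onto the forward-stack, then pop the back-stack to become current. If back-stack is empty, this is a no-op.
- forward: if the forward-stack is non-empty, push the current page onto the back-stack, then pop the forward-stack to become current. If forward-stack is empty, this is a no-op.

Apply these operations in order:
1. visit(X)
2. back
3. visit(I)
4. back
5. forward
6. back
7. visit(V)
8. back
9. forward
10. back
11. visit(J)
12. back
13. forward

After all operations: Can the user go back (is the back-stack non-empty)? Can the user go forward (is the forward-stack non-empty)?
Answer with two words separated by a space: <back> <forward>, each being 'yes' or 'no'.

After 1 (visit(X)): cur=X back=1 fwd=0
After 2 (back): cur=HOME back=0 fwd=1
After 3 (visit(I)): cur=I back=1 fwd=0
After 4 (back): cur=HOME back=0 fwd=1
After 5 (forward): cur=I back=1 fwd=0
After 6 (back): cur=HOME back=0 fwd=1
After 7 (visit(V)): cur=V back=1 fwd=0
After 8 (back): cur=HOME back=0 fwd=1
After 9 (forward): cur=V back=1 fwd=0
After 10 (back): cur=HOME back=0 fwd=1
After 11 (visit(J)): cur=J back=1 fwd=0
After 12 (back): cur=HOME back=0 fwd=1
After 13 (forward): cur=J back=1 fwd=0

Answer: yes no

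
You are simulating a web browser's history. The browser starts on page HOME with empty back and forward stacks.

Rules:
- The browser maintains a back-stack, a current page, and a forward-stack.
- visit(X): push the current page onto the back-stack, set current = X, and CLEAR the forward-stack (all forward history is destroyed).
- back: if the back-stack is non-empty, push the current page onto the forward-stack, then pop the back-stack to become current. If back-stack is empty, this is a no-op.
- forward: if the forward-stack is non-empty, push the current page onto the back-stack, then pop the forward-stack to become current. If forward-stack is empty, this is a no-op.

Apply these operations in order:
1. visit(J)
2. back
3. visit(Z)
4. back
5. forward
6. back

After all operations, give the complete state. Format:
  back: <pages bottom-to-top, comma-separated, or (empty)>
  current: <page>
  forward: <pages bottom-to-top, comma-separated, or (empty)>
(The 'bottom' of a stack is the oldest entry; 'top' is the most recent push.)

Answer: back: (empty)
current: HOME
forward: Z

Derivation:
After 1 (visit(J)): cur=J back=1 fwd=0
After 2 (back): cur=HOME back=0 fwd=1
After 3 (visit(Z)): cur=Z back=1 fwd=0
After 4 (back): cur=HOME back=0 fwd=1
After 5 (forward): cur=Z back=1 fwd=0
After 6 (back): cur=HOME back=0 fwd=1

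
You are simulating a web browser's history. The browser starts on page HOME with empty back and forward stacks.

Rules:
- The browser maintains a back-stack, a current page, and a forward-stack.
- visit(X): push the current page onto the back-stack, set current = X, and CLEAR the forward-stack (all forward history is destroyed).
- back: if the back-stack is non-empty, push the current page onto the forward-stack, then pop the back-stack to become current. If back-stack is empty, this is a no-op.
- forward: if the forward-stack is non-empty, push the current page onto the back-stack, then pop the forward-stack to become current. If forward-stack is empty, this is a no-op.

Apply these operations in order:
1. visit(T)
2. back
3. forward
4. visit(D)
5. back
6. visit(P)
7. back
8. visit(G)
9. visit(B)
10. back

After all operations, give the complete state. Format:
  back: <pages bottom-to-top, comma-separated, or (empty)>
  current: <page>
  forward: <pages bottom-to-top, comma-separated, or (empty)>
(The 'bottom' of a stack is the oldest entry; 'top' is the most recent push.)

Answer: back: HOME,T
current: G
forward: B

Derivation:
After 1 (visit(T)): cur=T back=1 fwd=0
After 2 (back): cur=HOME back=0 fwd=1
After 3 (forward): cur=T back=1 fwd=0
After 4 (visit(D)): cur=D back=2 fwd=0
After 5 (back): cur=T back=1 fwd=1
After 6 (visit(P)): cur=P back=2 fwd=0
After 7 (back): cur=T back=1 fwd=1
After 8 (visit(G)): cur=G back=2 fwd=0
After 9 (visit(B)): cur=B back=3 fwd=0
After 10 (back): cur=G back=2 fwd=1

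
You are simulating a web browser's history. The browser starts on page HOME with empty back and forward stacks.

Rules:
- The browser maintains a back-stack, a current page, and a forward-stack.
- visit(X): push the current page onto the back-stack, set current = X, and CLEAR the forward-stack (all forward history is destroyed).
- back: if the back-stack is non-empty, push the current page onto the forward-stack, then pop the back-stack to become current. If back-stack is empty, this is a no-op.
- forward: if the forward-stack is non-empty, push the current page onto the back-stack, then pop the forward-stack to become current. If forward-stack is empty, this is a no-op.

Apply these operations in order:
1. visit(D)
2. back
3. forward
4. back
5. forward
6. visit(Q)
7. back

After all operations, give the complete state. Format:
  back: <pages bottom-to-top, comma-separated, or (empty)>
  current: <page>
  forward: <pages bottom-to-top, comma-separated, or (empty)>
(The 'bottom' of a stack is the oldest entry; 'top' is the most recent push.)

Answer: back: HOME
current: D
forward: Q

Derivation:
After 1 (visit(D)): cur=D back=1 fwd=0
After 2 (back): cur=HOME back=0 fwd=1
After 3 (forward): cur=D back=1 fwd=0
After 4 (back): cur=HOME back=0 fwd=1
After 5 (forward): cur=D back=1 fwd=0
After 6 (visit(Q)): cur=Q back=2 fwd=0
After 7 (back): cur=D back=1 fwd=1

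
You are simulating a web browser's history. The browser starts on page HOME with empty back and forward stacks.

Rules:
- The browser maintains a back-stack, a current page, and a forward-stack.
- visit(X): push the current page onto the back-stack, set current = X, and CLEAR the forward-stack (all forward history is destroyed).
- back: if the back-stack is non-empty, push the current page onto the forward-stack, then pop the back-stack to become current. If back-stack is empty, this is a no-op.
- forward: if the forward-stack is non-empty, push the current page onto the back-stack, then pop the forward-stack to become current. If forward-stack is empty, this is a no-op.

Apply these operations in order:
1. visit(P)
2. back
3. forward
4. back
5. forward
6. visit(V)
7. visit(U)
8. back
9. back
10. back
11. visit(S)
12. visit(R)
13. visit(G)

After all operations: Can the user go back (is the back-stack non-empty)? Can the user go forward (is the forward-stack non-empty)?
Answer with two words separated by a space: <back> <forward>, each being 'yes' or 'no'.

Answer: yes no

Derivation:
After 1 (visit(P)): cur=P back=1 fwd=0
After 2 (back): cur=HOME back=0 fwd=1
After 3 (forward): cur=P back=1 fwd=0
After 4 (back): cur=HOME back=0 fwd=1
After 5 (forward): cur=P back=1 fwd=0
After 6 (visit(V)): cur=V back=2 fwd=0
After 7 (visit(U)): cur=U back=3 fwd=0
After 8 (back): cur=V back=2 fwd=1
After 9 (back): cur=P back=1 fwd=2
After 10 (back): cur=HOME back=0 fwd=3
After 11 (visit(S)): cur=S back=1 fwd=0
After 12 (visit(R)): cur=R back=2 fwd=0
After 13 (visit(G)): cur=G back=3 fwd=0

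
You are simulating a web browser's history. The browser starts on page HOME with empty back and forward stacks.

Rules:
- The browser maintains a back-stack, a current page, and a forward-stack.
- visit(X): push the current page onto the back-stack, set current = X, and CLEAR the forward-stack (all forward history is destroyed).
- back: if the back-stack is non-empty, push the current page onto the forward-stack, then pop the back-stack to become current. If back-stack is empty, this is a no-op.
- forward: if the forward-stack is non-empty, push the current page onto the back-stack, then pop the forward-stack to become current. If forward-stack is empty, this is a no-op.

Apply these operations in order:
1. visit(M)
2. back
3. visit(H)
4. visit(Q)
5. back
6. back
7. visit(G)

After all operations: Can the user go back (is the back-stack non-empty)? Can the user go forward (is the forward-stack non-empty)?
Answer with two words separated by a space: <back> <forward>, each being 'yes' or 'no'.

Answer: yes no

Derivation:
After 1 (visit(M)): cur=M back=1 fwd=0
After 2 (back): cur=HOME back=0 fwd=1
After 3 (visit(H)): cur=H back=1 fwd=0
After 4 (visit(Q)): cur=Q back=2 fwd=0
After 5 (back): cur=H back=1 fwd=1
After 6 (back): cur=HOME back=0 fwd=2
After 7 (visit(G)): cur=G back=1 fwd=0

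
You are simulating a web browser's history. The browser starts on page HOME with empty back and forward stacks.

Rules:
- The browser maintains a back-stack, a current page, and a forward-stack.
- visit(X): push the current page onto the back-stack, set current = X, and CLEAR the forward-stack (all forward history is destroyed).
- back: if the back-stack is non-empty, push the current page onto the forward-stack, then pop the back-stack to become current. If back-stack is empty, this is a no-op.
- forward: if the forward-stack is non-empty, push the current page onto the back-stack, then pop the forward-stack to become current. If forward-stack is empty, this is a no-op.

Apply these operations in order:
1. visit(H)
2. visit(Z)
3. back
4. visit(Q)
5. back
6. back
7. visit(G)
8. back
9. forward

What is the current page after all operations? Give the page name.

After 1 (visit(H)): cur=H back=1 fwd=0
After 2 (visit(Z)): cur=Z back=2 fwd=0
After 3 (back): cur=H back=1 fwd=1
After 4 (visit(Q)): cur=Q back=2 fwd=0
After 5 (back): cur=H back=1 fwd=1
After 6 (back): cur=HOME back=0 fwd=2
After 7 (visit(G)): cur=G back=1 fwd=0
After 8 (back): cur=HOME back=0 fwd=1
After 9 (forward): cur=G back=1 fwd=0

Answer: G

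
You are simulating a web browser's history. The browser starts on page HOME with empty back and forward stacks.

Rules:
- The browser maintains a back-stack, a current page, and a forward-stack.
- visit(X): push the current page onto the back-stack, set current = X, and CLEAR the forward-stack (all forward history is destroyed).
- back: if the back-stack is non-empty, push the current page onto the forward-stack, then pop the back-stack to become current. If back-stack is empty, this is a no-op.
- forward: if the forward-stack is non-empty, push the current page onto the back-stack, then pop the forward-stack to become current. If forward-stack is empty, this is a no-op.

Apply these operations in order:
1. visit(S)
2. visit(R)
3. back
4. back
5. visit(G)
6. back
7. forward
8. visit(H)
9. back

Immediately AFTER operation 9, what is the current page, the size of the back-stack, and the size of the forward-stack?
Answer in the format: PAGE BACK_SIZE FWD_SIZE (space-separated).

After 1 (visit(S)): cur=S back=1 fwd=0
After 2 (visit(R)): cur=R back=2 fwd=0
After 3 (back): cur=S back=1 fwd=1
After 4 (back): cur=HOME back=0 fwd=2
After 5 (visit(G)): cur=G back=1 fwd=0
After 6 (back): cur=HOME back=0 fwd=1
After 7 (forward): cur=G back=1 fwd=0
After 8 (visit(H)): cur=H back=2 fwd=0
After 9 (back): cur=G back=1 fwd=1

G 1 1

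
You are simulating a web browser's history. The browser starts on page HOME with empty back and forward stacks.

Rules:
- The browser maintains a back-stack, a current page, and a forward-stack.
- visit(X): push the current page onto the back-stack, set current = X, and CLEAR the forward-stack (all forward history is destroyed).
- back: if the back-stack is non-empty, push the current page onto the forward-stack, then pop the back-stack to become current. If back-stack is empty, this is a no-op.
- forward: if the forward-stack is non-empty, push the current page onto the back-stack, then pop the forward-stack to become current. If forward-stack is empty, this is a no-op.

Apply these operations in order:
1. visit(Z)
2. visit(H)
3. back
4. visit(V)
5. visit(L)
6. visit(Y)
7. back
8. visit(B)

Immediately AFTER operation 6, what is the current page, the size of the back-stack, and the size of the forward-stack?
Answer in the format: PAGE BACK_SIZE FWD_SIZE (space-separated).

After 1 (visit(Z)): cur=Z back=1 fwd=0
After 2 (visit(H)): cur=H back=2 fwd=0
After 3 (back): cur=Z back=1 fwd=1
After 4 (visit(V)): cur=V back=2 fwd=0
After 5 (visit(L)): cur=L back=3 fwd=0
After 6 (visit(Y)): cur=Y back=4 fwd=0

Y 4 0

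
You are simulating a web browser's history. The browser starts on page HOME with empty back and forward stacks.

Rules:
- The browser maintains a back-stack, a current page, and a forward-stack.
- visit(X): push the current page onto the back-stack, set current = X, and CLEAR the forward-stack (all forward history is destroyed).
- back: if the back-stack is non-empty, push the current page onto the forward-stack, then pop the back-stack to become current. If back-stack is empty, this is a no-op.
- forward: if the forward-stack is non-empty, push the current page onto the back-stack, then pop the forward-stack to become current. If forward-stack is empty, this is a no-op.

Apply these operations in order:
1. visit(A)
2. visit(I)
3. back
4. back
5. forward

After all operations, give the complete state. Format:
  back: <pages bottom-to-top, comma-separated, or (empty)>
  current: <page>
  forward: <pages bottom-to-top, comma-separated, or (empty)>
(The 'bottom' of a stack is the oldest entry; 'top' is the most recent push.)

Answer: back: HOME
current: A
forward: I

Derivation:
After 1 (visit(A)): cur=A back=1 fwd=0
After 2 (visit(I)): cur=I back=2 fwd=0
After 3 (back): cur=A back=1 fwd=1
After 4 (back): cur=HOME back=0 fwd=2
After 5 (forward): cur=A back=1 fwd=1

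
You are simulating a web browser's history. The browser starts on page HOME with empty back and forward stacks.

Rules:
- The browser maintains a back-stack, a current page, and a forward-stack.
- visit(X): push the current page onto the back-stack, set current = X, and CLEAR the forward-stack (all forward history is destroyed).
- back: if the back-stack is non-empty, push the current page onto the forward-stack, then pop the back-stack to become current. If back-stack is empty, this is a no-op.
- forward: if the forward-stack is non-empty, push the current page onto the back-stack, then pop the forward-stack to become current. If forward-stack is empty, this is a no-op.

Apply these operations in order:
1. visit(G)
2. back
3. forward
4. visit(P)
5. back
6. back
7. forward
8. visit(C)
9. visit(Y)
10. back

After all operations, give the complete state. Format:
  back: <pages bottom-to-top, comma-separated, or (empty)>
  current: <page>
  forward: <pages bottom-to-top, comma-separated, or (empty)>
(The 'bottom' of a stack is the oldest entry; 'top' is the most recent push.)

After 1 (visit(G)): cur=G back=1 fwd=0
After 2 (back): cur=HOME back=0 fwd=1
After 3 (forward): cur=G back=1 fwd=0
After 4 (visit(P)): cur=P back=2 fwd=0
After 5 (back): cur=G back=1 fwd=1
After 6 (back): cur=HOME back=0 fwd=2
After 7 (forward): cur=G back=1 fwd=1
After 8 (visit(C)): cur=C back=2 fwd=0
After 9 (visit(Y)): cur=Y back=3 fwd=0
After 10 (back): cur=C back=2 fwd=1

Answer: back: HOME,G
current: C
forward: Y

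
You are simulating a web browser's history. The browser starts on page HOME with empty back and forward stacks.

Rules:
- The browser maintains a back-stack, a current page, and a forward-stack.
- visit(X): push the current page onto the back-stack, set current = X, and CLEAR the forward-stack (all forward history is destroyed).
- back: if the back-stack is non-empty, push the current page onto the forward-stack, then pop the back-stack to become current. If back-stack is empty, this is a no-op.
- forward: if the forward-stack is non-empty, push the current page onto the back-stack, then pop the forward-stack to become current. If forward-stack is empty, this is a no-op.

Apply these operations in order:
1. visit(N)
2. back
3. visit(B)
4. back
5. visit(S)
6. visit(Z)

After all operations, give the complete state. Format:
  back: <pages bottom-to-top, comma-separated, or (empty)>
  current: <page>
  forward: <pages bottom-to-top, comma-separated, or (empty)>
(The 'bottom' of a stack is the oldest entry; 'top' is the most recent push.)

Answer: back: HOME,S
current: Z
forward: (empty)

Derivation:
After 1 (visit(N)): cur=N back=1 fwd=0
After 2 (back): cur=HOME back=0 fwd=1
After 3 (visit(B)): cur=B back=1 fwd=0
After 4 (back): cur=HOME back=0 fwd=1
After 5 (visit(S)): cur=S back=1 fwd=0
After 6 (visit(Z)): cur=Z back=2 fwd=0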